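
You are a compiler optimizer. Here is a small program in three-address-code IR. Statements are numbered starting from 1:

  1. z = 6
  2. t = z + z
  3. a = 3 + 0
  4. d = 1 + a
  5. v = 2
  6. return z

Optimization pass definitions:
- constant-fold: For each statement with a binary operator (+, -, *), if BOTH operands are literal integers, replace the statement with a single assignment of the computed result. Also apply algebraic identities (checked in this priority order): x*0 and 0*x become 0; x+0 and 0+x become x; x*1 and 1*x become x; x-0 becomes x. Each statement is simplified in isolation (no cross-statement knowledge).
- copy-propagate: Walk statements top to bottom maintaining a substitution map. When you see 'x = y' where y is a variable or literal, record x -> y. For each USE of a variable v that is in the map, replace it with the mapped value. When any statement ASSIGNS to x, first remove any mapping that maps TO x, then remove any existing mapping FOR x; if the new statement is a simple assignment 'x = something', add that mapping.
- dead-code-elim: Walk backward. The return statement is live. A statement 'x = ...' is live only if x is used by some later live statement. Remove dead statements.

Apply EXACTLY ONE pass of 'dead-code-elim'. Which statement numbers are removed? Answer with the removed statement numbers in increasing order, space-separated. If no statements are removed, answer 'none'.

Answer: 2 3 4 5

Derivation:
Backward liveness scan:
Stmt 1 'z = 6': KEEP (z is live); live-in = []
Stmt 2 't = z + z': DEAD (t not in live set ['z'])
Stmt 3 'a = 3 + 0': DEAD (a not in live set ['z'])
Stmt 4 'd = 1 + a': DEAD (d not in live set ['z'])
Stmt 5 'v = 2': DEAD (v not in live set ['z'])
Stmt 6 'return z': KEEP (return); live-in = ['z']
Removed statement numbers: [2, 3, 4, 5]
Surviving IR:
  z = 6
  return z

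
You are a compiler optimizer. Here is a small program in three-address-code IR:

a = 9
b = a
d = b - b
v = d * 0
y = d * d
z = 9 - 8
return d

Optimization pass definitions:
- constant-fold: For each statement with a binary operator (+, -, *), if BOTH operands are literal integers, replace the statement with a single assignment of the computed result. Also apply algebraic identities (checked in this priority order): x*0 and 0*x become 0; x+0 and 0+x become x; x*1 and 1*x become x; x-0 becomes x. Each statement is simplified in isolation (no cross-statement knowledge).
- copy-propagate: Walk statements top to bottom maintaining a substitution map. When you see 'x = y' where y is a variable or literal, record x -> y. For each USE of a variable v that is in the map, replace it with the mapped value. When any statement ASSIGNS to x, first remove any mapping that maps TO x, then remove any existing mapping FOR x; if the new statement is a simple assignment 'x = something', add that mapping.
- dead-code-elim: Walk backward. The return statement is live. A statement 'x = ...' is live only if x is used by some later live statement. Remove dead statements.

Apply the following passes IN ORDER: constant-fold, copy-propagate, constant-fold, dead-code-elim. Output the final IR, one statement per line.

Answer: d = 0
return d

Derivation:
Initial IR:
  a = 9
  b = a
  d = b - b
  v = d * 0
  y = d * d
  z = 9 - 8
  return d
After constant-fold (7 stmts):
  a = 9
  b = a
  d = b - b
  v = 0
  y = d * d
  z = 1
  return d
After copy-propagate (7 stmts):
  a = 9
  b = 9
  d = 9 - 9
  v = 0
  y = d * d
  z = 1
  return d
After constant-fold (7 stmts):
  a = 9
  b = 9
  d = 0
  v = 0
  y = d * d
  z = 1
  return d
After dead-code-elim (2 stmts):
  d = 0
  return d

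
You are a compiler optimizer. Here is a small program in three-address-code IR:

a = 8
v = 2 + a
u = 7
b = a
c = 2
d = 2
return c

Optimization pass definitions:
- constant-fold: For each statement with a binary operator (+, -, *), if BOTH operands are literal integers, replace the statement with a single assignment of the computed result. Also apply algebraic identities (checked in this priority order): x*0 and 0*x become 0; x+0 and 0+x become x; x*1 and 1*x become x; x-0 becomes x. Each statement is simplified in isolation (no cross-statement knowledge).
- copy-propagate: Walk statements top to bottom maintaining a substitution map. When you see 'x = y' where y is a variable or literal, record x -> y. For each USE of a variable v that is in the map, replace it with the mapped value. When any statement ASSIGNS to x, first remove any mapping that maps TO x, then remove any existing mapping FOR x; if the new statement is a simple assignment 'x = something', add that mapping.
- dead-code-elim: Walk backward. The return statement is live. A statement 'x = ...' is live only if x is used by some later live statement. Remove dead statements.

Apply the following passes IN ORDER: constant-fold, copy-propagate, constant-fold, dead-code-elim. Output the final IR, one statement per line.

Answer: return 2

Derivation:
Initial IR:
  a = 8
  v = 2 + a
  u = 7
  b = a
  c = 2
  d = 2
  return c
After constant-fold (7 stmts):
  a = 8
  v = 2 + a
  u = 7
  b = a
  c = 2
  d = 2
  return c
After copy-propagate (7 stmts):
  a = 8
  v = 2 + 8
  u = 7
  b = 8
  c = 2
  d = 2
  return 2
After constant-fold (7 stmts):
  a = 8
  v = 10
  u = 7
  b = 8
  c = 2
  d = 2
  return 2
After dead-code-elim (1 stmts):
  return 2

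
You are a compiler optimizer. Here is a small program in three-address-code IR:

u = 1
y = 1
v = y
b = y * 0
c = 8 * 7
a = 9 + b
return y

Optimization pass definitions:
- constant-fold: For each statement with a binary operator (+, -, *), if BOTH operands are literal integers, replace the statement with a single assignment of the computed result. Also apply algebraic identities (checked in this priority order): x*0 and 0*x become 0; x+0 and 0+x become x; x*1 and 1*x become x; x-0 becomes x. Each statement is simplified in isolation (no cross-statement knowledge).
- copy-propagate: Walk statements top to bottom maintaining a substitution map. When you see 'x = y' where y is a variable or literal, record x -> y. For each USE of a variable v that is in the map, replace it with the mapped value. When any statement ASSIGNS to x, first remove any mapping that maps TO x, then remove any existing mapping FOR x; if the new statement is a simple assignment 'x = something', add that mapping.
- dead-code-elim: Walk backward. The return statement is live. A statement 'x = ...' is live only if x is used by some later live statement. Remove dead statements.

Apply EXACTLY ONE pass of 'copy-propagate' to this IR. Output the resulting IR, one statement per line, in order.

Answer: u = 1
y = 1
v = 1
b = 1 * 0
c = 8 * 7
a = 9 + b
return 1

Derivation:
Applying copy-propagate statement-by-statement:
  [1] u = 1  (unchanged)
  [2] y = 1  (unchanged)
  [3] v = y  -> v = 1
  [4] b = y * 0  -> b = 1 * 0
  [5] c = 8 * 7  (unchanged)
  [6] a = 9 + b  (unchanged)
  [7] return y  -> return 1
Result (7 stmts):
  u = 1
  y = 1
  v = 1
  b = 1 * 0
  c = 8 * 7
  a = 9 + b
  return 1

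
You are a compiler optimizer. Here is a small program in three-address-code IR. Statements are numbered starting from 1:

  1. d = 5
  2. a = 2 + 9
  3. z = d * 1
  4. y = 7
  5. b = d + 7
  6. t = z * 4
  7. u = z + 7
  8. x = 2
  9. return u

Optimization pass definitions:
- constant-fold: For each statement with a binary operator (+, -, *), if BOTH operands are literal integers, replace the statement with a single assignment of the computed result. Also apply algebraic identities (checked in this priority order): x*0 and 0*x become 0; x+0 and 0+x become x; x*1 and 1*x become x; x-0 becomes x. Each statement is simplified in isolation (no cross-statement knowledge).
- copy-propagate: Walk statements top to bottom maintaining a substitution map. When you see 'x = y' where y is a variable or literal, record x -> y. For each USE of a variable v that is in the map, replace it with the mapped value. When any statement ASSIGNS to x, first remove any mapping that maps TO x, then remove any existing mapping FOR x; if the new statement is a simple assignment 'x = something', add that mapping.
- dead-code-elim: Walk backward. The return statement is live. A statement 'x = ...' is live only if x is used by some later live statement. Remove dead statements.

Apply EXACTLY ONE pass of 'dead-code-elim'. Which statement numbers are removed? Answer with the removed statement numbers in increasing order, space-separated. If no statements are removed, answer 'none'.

Answer: 2 4 5 6 8

Derivation:
Backward liveness scan:
Stmt 1 'd = 5': KEEP (d is live); live-in = []
Stmt 2 'a = 2 + 9': DEAD (a not in live set ['d'])
Stmt 3 'z = d * 1': KEEP (z is live); live-in = ['d']
Stmt 4 'y = 7': DEAD (y not in live set ['z'])
Stmt 5 'b = d + 7': DEAD (b not in live set ['z'])
Stmt 6 't = z * 4': DEAD (t not in live set ['z'])
Stmt 7 'u = z + 7': KEEP (u is live); live-in = ['z']
Stmt 8 'x = 2': DEAD (x not in live set ['u'])
Stmt 9 'return u': KEEP (return); live-in = ['u']
Removed statement numbers: [2, 4, 5, 6, 8]
Surviving IR:
  d = 5
  z = d * 1
  u = z + 7
  return u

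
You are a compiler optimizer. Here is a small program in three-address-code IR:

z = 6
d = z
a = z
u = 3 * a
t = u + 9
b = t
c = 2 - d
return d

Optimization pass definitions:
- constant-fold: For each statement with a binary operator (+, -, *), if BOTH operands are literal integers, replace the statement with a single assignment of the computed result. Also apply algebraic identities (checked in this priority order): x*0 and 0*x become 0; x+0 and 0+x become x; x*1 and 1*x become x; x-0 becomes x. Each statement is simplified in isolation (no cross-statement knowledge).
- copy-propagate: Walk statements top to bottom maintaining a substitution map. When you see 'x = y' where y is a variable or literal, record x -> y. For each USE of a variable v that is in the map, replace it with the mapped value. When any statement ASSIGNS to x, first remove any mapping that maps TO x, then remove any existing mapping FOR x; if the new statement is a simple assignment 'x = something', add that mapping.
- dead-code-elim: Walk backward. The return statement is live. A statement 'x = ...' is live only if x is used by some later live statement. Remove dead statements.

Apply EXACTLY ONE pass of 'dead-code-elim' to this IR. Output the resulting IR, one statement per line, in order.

Answer: z = 6
d = z
return d

Derivation:
Applying dead-code-elim statement-by-statement:
  [8] return d  -> KEEP (return); live=['d']
  [7] c = 2 - d  -> DEAD (c not live)
  [6] b = t  -> DEAD (b not live)
  [5] t = u + 9  -> DEAD (t not live)
  [4] u = 3 * a  -> DEAD (u not live)
  [3] a = z  -> DEAD (a not live)
  [2] d = z  -> KEEP; live=['z']
  [1] z = 6  -> KEEP; live=[]
Result (3 stmts):
  z = 6
  d = z
  return d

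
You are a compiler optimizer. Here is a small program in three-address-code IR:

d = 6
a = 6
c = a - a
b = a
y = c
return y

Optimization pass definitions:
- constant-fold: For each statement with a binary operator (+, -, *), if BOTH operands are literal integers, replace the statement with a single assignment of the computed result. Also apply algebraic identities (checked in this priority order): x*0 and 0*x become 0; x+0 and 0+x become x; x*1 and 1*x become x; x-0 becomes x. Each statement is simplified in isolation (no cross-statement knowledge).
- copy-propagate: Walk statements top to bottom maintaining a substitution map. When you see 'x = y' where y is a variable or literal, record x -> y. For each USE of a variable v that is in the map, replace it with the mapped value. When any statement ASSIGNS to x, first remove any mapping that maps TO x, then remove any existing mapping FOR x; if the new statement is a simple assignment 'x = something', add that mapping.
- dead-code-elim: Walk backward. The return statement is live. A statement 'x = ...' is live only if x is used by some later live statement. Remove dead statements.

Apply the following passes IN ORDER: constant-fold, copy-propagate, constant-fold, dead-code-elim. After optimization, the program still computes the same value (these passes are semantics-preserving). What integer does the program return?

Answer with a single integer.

Answer: 0

Derivation:
Initial IR:
  d = 6
  a = 6
  c = a - a
  b = a
  y = c
  return y
After constant-fold (6 stmts):
  d = 6
  a = 6
  c = a - a
  b = a
  y = c
  return y
After copy-propagate (6 stmts):
  d = 6
  a = 6
  c = 6 - 6
  b = 6
  y = c
  return c
After constant-fold (6 stmts):
  d = 6
  a = 6
  c = 0
  b = 6
  y = c
  return c
After dead-code-elim (2 stmts):
  c = 0
  return c
Evaluate:
  d = 6  =>  d = 6
  a = 6  =>  a = 6
  c = a - a  =>  c = 0
  b = a  =>  b = 6
  y = c  =>  y = 0
  return y = 0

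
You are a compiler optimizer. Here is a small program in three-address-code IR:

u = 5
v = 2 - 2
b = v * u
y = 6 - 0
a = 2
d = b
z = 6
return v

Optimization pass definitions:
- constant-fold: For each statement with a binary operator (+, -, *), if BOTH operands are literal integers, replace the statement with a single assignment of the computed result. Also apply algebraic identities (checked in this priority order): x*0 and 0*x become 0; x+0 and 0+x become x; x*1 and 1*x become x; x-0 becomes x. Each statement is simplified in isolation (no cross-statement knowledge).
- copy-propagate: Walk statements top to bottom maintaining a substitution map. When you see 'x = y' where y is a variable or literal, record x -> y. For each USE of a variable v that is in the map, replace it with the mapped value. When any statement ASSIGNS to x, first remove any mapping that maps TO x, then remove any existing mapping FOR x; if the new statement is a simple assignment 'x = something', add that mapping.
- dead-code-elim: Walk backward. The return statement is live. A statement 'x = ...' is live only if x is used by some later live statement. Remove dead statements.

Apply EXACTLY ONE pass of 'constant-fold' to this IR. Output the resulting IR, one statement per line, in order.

Answer: u = 5
v = 0
b = v * u
y = 6
a = 2
d = b
z = 6
return v

Derivation:
Applying constant-fold statement-by-statement:
  [1] u = 5  (unchanged)
  [2] v = 2 - 2  -> v = 0
  [3] b = v * u  (unchanged)
  [4] y = 6 - 0  -> y = 6
  [5] a = 2  (unchanged)
  [6] d = b  (unchanged)
  [7] z = 6  (unchanged)
  [8] return v  (unchanged)
Result (8 stmts):
  u = 5
  v = 0
  b = v * u
  y = 6
  a = 2
  d = b
  z = 6
  return v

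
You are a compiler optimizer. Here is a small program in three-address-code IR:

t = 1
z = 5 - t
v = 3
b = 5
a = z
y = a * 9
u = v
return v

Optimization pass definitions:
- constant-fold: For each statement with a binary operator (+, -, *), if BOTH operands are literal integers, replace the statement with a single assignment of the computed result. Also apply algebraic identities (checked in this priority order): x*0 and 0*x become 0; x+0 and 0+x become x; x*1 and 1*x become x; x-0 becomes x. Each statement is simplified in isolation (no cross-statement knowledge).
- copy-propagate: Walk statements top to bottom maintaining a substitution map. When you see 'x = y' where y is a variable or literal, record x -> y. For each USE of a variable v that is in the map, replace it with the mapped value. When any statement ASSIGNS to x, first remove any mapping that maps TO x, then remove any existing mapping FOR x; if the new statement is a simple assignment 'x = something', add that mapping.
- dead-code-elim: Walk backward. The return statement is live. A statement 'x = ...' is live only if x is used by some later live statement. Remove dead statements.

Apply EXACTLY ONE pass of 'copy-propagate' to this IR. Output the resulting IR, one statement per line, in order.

Answer: t = 1
z = 5 - 1
v = 3
b = 5
a = z
y = z * 9
u = 3
return 3

Derivation:
Applying copy-propagate statement-by-statement:
  [1] t = 1  (unchanged)
  [2] z = 5 - t  -> z = 5 - 1
  [3] v = 3  (unchanged)
  [4] b = 5  (unchanged)
  [5] a = z  (unchanged)
  [6] y = a * 9  -> y = z * 9
  [7] u = v  -> u = 3
  [8] return v  -> return 3
Result (8 stmts):
  t = 1
  z = 5 - 1
  v = 3
  b = 5
  a = z
  y = z * 9
  u = 3
  return 3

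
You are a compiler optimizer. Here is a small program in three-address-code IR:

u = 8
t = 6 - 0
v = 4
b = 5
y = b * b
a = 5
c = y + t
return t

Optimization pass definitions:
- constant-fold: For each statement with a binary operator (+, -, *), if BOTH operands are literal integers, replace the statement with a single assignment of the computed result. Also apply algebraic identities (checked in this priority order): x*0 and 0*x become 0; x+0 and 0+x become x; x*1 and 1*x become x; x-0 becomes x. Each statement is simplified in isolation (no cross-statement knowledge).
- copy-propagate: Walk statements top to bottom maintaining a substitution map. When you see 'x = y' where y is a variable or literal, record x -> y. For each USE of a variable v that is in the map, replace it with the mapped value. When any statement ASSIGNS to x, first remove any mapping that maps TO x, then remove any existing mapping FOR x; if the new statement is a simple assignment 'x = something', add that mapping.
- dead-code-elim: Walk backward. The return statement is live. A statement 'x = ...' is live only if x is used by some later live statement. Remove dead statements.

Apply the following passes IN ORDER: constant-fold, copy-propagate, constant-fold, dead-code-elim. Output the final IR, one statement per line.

Answer: return 6

Derivation:
Initial IR:
  u = 8
  t = 6 - 0
  v = 4
  b = 5
  y = b * b
  a = 5
  c = y + t
  return t
After constant-fold (8 stmts):
  u = 8
  t = 6
  v = 4
  b = 5
  y = b * b
  a = 5
  c = y + t
  return t
After copy-propagate (8 stmts):
  u = 8
  t = 6
  v = 4
  b = 5
  y = 5 * 5
  a = 5
  c = y + 6
  return 6
After constant-fold (8 stmts):
  u = 8
  t = 6
  v = 4
  b = 5
  y = 25
  a = 5
  c = y + 6
  return 6
After dead-code-elim (1 stmts):
  return 6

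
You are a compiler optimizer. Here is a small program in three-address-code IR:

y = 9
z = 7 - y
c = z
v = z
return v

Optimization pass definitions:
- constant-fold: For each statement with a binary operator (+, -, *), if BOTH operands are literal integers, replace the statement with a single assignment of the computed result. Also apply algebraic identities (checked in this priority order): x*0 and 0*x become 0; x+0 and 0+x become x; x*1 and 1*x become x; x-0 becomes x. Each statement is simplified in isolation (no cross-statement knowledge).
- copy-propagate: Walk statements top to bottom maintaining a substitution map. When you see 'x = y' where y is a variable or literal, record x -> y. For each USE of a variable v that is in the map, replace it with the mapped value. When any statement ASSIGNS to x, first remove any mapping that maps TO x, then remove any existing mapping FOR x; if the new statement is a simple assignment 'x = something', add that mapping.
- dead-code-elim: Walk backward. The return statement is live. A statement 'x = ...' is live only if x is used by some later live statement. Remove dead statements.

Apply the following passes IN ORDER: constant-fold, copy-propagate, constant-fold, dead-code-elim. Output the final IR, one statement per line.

Initial IR:
  y = 9
  z = 7 - y
  c = z
  v = z
  return v
After constant-fold (5 stmts):
  y = 9
  z = 7 - y
  c = z
  v = z
  return v
After copy-propagate (5 stmts):
  y = 9
  z = 7 - 9
  c = z
  v = z
  return z
After constant-fold (5 stmts):
  y = 9
  z = -2
  c = z
  v = z
  return z
After dead-code-elim (2 stmts):
  z = -2
  return z

Answer: z = -2
return z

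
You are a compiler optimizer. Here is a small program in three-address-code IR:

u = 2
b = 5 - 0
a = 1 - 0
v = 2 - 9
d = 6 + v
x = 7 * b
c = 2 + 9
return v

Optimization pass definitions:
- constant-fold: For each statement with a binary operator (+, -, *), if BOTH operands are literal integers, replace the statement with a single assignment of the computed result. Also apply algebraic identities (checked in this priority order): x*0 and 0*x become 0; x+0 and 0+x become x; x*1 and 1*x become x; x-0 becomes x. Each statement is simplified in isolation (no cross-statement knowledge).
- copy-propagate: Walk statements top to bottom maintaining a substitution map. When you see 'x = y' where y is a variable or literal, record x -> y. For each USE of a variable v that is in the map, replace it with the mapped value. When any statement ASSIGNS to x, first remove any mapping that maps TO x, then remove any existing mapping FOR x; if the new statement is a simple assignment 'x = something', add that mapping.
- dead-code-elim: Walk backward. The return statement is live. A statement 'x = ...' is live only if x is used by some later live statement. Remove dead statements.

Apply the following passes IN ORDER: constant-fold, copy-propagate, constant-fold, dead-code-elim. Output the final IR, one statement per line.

Initial IR:
  u = 2
  b = 5 - 0
  a = 1 - 0
  v = 2 - 9
  d = 6 + v
  x = 7 * b
  c = 2 + 9
  return v
After constant-fold (8 stmts):
  u = 2
  b = 5
  a = 1
  v = -7
  d = 6 + v
  x = 7 * b
  c = 11
  return v
After copy-propagate (8 stmts):
  u = 2
  b = 5
  a = 1
  v = -7
  d = 6 + -7
  x = 7 * 5
  c = 11
  return -7
After constant-fold (8 stmts):
  u = 2
  b = 5
  a = 1
  v = -7
  d = -1
  x = 35
  c = 11
  return -7
After dead-code-elim (1 stmts):
  return -7

Answer: return -7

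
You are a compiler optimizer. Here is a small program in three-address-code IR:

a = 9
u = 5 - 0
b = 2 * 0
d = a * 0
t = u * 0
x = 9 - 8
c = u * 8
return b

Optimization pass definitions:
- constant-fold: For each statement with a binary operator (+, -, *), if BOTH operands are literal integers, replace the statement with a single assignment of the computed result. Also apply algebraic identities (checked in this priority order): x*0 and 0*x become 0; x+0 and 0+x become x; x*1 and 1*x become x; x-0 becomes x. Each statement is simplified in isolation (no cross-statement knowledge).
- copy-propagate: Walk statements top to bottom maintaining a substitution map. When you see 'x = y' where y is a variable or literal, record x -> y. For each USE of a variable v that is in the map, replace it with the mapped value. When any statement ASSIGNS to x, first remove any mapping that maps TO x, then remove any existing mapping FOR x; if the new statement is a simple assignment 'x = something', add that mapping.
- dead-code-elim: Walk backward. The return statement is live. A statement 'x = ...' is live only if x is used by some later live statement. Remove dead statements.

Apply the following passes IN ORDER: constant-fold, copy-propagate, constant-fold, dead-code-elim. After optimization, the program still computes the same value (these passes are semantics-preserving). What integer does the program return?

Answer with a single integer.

Answer: 0

Derivation:
Initial IR:
  a = 9
  u = 5 - 0
  b = 2 * 0
  d = a * 0
  t = u * 0
  x = 9 - 8
  c = u * 8
  return b
After constant-fold (8 stmts):
  a = 9
  u = 5
  b = 0
  d = 0
  t = 0
  x = 1
  c = u * 8
  return b
After copy-propagate (8 stmts):
  a = 9
  u = 5
  b = 0
  d = 0
  t = 0
  x = 1
  c = 5 * 8
  return 0
After constant-fold (8 stmts):
  a = 9
  u = 5
  b = 0
  d = 0
  t = 0
  x = 1
  c = 40
  return 0
After dead-code-elim (1 stmts):
  return 0
Evaluate:
  a = 9  =>  a = 9
  u = 5 - 0  =>  u = 5
  b = 2 * 0  =>  b = 0
  d = a * 0  =>  d = 0
  t = u * 0  =>  t = 0
  x = 9 - 8  =>  x = 1
  c = u * 8  =>  c = 40
  return b = 0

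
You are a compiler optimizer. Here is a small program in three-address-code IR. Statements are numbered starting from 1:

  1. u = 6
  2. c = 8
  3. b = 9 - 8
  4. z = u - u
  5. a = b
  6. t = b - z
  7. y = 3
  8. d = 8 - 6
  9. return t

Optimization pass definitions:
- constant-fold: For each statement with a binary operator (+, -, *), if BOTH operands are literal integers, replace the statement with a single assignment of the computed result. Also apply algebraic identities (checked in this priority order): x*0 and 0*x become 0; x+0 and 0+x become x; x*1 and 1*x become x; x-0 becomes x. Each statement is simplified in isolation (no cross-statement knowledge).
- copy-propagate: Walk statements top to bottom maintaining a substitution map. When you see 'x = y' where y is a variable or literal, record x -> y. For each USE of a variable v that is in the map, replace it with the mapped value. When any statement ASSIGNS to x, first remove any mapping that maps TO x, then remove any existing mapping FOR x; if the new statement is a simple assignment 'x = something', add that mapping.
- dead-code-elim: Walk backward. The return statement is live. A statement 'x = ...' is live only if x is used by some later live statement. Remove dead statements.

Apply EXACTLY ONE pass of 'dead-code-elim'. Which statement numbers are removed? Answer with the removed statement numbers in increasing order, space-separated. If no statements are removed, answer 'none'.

Answer: 2 5 7 8

Derivation:
Backward liveness scan:
Stmt 1 'u = 6': KEEP (u is live); live-in = []
Stmt 2 'c = 8': DEAD (c not in live set ['u'])
Stmt 3 'b = 9 - 8': KEEP (b is live); live-in = ['u']
Stmt 4 'z = u - u': KEEP (z is live); live-in = ['b', 'u']
Stmt 5 'a = b': DEAD (a not in live set ['b', 'z'])
Stmt 6 't = b - z': KEEP (t is live); live-in = ['b', 'z']
Stmt 7 'y = 3': DEAD (y not in live set ['t'])
Stmt 8 'd = 8 - 6': DEAD (d not in live set ['t'])
Stmt 9 'return t': KEEP (return); live-in = ['t']
Removed statement numbers: [2, 5, 7, 8]
Surviving IR:
  u = 6
  b = 9 - 8
  z = u - u
  t = b - z
  return t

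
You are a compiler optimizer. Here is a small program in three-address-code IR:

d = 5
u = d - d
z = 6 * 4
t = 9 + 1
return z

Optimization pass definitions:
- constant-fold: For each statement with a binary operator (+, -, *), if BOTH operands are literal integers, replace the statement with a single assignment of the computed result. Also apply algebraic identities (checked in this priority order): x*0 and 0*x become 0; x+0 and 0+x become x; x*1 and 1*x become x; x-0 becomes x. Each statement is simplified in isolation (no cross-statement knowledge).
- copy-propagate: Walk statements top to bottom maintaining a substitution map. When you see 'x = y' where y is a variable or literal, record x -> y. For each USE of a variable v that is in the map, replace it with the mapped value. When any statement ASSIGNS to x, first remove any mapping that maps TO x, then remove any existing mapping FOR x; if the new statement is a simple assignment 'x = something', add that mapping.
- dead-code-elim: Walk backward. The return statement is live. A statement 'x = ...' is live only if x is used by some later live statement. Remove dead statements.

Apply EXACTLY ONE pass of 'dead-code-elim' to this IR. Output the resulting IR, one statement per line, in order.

Answer: z = 6 * 4
return z

Derivation:
Applying dead-code-elim statement-by-statement:
  [5] return z  -> KEEP (return); live=['z']
  [4] t = 9 + 1  -> DEAD (t not live)
  [3] z = 6 * 4  -> KEEP; live=[]
  [2] u = d - d  -> DEAD (u not live)
  [1] d = 5  -> DEAD (d not live)
Result (2 stmts):
  z = 6 * 4
  return z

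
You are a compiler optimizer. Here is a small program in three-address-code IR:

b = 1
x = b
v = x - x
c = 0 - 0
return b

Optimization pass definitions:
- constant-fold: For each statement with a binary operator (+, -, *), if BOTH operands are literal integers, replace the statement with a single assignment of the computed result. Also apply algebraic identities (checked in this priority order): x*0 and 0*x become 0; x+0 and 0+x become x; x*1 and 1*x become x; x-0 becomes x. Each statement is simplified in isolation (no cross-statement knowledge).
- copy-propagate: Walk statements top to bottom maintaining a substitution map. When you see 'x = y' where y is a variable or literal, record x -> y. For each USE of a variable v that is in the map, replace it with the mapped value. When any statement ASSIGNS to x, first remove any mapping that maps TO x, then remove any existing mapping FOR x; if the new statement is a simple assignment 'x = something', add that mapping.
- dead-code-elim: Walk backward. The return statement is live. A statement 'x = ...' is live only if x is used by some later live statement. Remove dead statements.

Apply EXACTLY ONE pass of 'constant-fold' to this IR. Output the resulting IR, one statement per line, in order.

Answer: b = 1
x = b
v = x - x
c = 0
return b

Derivation:
Applying constant-fold statement-by-statement:
  [1] b = 1  (unchanged)
  [2] x = b  (unchanged)
  [3] v = x - x  (unchanged)
  [4] c = 0 - 0  -> c = 0
  [5] return b  (unchanged)
Result (5 stmts):
  b = 1
  x = b
  v = x - x
  c = 0
  return b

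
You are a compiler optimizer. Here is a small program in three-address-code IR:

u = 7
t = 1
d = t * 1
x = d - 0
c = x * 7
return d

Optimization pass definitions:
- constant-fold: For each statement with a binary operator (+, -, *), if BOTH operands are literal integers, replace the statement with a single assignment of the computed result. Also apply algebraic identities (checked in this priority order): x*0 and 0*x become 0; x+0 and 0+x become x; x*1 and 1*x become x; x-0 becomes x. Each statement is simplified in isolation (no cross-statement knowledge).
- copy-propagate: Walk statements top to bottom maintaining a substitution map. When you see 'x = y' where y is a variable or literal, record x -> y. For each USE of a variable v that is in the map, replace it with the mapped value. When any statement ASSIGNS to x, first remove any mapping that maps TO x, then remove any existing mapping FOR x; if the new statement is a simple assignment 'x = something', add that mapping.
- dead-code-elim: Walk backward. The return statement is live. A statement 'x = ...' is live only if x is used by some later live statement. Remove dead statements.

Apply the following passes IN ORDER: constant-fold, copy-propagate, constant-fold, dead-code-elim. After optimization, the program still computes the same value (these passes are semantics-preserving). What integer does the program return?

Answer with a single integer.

Initial IR:
  u = 7
  t = 1
  d = t * 1
  x = d - 0
  c = x * 7
  return d
After constant-fold (6 stmts):
  u = 7
  t = 1
  d = t
  x = d
  c = x * 7
  return d
After copy-propagate (6 stmts):
  u = 7
  t = 1
  d = 1
  x = 1
  c = 1 * 7
  return 1
After constant-fold (6 stmts):
  u = 7
  t = 1
  d = 1
  x = 1
  c = 7
  return 1
After dead-code-elim (1 stmts):
  return 1
Evaluate:
  u = 7  =>  u = 7
  t = 1  =>  t = 1
  d = t * 1  =>  d = 1
  x = d - 0  =>  x = 1
  c = x * 7  =>  c = 7
  return d = 1

Answer: 1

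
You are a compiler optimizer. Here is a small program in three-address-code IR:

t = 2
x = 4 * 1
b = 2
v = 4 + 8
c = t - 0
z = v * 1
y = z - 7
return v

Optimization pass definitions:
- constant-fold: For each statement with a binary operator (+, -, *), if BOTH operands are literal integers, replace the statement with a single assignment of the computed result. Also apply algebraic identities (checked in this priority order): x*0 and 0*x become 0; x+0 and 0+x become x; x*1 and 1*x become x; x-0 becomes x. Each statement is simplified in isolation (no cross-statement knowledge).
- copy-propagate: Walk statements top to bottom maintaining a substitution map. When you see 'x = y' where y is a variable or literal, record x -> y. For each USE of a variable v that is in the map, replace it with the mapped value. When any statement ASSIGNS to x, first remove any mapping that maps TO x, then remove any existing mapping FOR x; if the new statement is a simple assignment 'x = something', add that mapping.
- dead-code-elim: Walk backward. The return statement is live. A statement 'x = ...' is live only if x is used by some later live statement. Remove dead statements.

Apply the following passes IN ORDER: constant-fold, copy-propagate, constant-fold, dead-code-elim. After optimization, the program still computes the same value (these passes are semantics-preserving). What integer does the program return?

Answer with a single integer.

Answer: 12

Derivation:
Initial IR:
  t = 2
  x = 4 * 1
  b = 2
  v = 4 + 8
  c = t - 0
  z = v * 1
  y = z - 7
  return v
After constant-fold (8 stmts):
  t = 2
  x = 4
  b = 2
  v = 12
  c = t
  z = v
  y = z - 7
  return v
After copy-propagate (8 stmts):
  t = 2
  x = 4
  b = 2
  v = 12
  c = 2
  z = 12
  y = 12 - 7
  return 12
After constant-fold (8 stmts):
  t = 2
  x = 4
  b = 2
  v = 12
  c = 2
  z = 12
  y = 5
  return 12
After dead-code-elim (1 stmts):
  return 12
Evaluate:
  t = 2  =>  t = 2
  x = 4 * 1  =>  x = 4
  b = 2  =>  b = 2
  v = 4 + 8  =>  v = 12
  c = t - 0  =>  c = 2
  z = v * 1  =>  z = 12
  y = z - 7  =>  y = 5
  return v = 12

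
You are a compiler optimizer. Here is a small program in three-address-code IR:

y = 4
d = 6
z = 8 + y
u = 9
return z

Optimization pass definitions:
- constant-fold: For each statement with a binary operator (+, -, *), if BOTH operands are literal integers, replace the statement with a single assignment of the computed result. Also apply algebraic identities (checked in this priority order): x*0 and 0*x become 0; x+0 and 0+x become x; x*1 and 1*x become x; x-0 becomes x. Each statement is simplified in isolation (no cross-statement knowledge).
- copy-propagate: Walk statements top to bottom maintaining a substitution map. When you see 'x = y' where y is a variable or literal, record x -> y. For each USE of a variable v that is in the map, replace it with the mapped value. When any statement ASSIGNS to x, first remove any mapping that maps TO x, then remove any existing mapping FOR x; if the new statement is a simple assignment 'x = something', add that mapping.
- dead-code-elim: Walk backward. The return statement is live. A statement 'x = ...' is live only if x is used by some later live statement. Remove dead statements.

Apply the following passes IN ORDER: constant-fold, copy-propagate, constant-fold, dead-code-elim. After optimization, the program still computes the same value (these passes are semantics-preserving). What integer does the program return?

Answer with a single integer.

Initial IR:
  y = 4
  d = 6
  z = 8 + y
  u = 9
  return z
After constant-fold (5 stmts):
  y = 4
  d = 6
  z = 8 + y
  u = 9
  return z
After copy-propagate (5 stmts):
  y = 4
  d = 6
  z = 8 + 4
  u = 9
  return z
After constant-fold (5 stmts):
  y = 4
  d = 6
  z = 12
  u = 9
  return z
After dead-code-elim (2 stmts):
  z = 12
  return z
Evaluate:
  y = 4  =>  y = 4
  d = 6  =>  d = 6
  z = 8 + y  =>  z = 12
  u = 9  =>  u = 9
  return z = 12

Answer: 12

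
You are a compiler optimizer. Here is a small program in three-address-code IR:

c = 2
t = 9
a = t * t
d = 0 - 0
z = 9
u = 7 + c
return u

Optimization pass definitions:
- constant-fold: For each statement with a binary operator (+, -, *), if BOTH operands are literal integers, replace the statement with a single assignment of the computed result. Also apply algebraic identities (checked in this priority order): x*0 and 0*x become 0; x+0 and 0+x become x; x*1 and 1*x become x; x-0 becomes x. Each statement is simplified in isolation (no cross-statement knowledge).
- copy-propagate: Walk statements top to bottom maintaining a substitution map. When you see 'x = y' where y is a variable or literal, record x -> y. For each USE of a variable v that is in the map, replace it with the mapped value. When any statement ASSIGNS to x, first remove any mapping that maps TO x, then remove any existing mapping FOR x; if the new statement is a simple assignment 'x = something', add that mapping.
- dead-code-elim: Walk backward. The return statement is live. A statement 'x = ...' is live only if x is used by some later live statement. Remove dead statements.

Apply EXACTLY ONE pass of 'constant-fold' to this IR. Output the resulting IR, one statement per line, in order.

Applying constant-fold statement-by-statement:
  [1] c = 2  (unchanged)
  [2] t = 9  (unchanged)
  [3] a = t * t  (unchanged)
  [4] d = 0 - 0  -> d = 0
  [5] z = 9  (unchanged)
  [6] u = 7 + c  (unchanged)
  [7] return u  (unchanged)
Result (7 stmts):
  c = 2
  t = 9
  a = t * t
  d = 0
  z = 9
  u = 7 + c
  return u

Answer: c = 2
t = 9
a = t * t
d = 0
z = 9
u = 7 + c
return u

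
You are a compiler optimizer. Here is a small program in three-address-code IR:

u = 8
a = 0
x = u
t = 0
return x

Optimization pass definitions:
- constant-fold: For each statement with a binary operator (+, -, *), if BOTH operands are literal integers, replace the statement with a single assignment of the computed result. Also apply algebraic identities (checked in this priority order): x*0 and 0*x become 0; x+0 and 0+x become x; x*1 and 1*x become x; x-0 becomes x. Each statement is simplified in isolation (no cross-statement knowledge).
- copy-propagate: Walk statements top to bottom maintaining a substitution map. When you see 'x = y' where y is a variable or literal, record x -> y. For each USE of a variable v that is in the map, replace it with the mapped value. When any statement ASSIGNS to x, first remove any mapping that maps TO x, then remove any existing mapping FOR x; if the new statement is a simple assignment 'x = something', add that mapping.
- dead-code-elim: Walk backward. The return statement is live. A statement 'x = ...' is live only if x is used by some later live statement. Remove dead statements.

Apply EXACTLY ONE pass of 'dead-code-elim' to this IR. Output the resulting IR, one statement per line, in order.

Answer: u = 8
x = u
return x

Derivation:
Applying dead-code-elim statement-by-statement:
  [5] return x  -> KEEP (return); live=['x']
  [4] t = 0  -> DEAD (t not live)
  [3] x = u  -> KEEP; live=['u']
  [2] a = 0  -> DEAD (a not live)
  [1] u = 8  -> KEEP; live=[]
Result (3 stmts):
  u = 8
  x = u
  return x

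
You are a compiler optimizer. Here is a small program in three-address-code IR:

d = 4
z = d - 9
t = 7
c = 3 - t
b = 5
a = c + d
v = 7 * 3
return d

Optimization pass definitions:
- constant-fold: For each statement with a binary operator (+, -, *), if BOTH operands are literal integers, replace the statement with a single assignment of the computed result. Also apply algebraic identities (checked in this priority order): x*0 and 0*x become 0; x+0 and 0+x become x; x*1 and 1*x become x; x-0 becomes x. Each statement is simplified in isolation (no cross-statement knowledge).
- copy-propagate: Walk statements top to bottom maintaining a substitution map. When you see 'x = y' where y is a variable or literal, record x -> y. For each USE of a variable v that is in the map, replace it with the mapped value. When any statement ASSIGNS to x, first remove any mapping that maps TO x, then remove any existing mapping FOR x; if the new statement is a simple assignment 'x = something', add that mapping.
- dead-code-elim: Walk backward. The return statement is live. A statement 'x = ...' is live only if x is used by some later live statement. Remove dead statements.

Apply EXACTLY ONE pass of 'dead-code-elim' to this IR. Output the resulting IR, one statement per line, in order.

Answer: d = 4
return d

Derivation:
Applying dead-code-elim statement-by-statement:
  [8] return d  -> KEEP (return); live=['d']
  [7] v = 7 * 3  -> DEAD (v not live)
  [6] a = c + d  -> DEAD (a not live)
  [5] b = 5  -> DEAD (b not live)
  [4] c = 3 - t  -> DEAD (c not live)
  [3] t = 7  -> DEAD (t not live)
  [2] z = d - 9  -> DEAD (z not live)
  [1] d = 4  -> KEEP; live=[]
Result (2 stmts):
  d = 4
  return d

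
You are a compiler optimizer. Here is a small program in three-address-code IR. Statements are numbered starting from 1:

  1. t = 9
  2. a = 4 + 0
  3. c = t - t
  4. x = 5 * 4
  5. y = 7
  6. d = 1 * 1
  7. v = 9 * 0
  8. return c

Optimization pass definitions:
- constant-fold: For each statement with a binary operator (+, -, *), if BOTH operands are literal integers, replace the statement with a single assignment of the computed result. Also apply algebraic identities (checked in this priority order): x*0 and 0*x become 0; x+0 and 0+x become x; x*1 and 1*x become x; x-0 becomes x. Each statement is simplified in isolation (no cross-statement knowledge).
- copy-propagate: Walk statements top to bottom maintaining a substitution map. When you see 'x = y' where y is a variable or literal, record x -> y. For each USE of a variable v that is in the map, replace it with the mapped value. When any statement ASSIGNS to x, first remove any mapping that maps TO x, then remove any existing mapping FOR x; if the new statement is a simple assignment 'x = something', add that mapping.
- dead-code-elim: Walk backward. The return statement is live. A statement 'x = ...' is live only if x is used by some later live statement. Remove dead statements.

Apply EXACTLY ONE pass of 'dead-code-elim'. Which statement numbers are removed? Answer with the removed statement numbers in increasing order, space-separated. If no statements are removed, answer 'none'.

Answer: 2 4 5 6 7

Derivation:
Backward liveness scan:
Stmt 1 't = 9': KEEP (t is live); live-in = []
Stmt 2 'a = 4 + 0': DEAD (a not in live set ['t'])
Stmt 3 'c = t - t': KEEP (c is live); live-in = ['t']
Stmt 4 'x = 5 * 4': DEAD (x not in live set ['c'])
Stmt 5 'y = 7': DEAD (y not in live set ['c'])
Stmt 6 'd = 1 * 1': DEAD (d not in live set ['c'])
Stmt 7 'v = 9 * 0': DEAD (v not in live set ['c'])
Stmt 8 'return c': KEEP (return); live-in = ['c']
Removed statement numbers: [2, 4, 5, 6, 7]
Surviving IR:
  t = 9
  c = t - t
  return c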